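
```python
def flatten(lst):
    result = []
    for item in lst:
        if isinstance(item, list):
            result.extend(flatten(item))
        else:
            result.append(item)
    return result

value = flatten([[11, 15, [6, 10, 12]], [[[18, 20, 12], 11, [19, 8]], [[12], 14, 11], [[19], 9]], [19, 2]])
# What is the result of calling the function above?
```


flatten([[11, 15, [6, 10, 12]], [[[18, 20, 12], 11, [19, 8]], [[12], 14, 11], [[19], 9]], [19, 2]])
Processing each element:
  [11, 15, [6, 10, 12]] is a list -> flatten recursively -> [11, 15, 6, 10, 12]
  [[[18, 20, 12], 11, [19, 8]], [[12], 14, 11], [[19], 9]] is a list -> flatten recursively -> [18, 20, 12, 11, 19, 8, 12, 14, 11, 19, 9]
  [19, 2] is a list -> flatten recursively -> [19, 2]
= [11, 15, 6, 10, 12, 18, 20, 12, 11, 19, 8, 12, 14, 11, 19, 9, 19, 2]


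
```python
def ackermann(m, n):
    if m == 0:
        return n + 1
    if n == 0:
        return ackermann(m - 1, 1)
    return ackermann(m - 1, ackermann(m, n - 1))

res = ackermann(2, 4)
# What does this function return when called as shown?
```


ackermann(2, 4)
= ackermann(1, ackermann(2, 3))
First compute ackermann(2, 3) = 9
= ackermann(1, 9)
= 11


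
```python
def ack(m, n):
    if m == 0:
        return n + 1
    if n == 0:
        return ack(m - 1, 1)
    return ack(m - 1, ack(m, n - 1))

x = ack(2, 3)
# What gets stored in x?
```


ack(2, 3)
= ack(1, ack(2, 2))
First compute ack(2, 2) = 7
= ack(1, 7)
= 9


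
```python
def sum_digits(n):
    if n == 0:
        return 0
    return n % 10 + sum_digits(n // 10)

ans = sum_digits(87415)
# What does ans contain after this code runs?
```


sum_digits(87415)
= 5 + sum_digits(8741)
= 5 + 1 + sum_digits(874)
= 5 + 1 + 4 + sum_digits(87)
= 5 + 1 + 4 + 7 + sum_digits(8)
= 5 + 1 + 4 + 7 + 8 + sum_digits(0)
= 5 + 1 + 4 + 7 + 8 + 0
= 25


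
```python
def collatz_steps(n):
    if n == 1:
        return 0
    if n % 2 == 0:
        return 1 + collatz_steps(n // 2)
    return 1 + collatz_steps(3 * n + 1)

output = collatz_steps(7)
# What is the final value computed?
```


collatz_steps(7)
7 is odd -> 3*7+1 = 22 -> collatz_steps(22)
22 is even -> collatz_steps(11)
11 is odd -> 3*11+1 = 34 -> collatz_steps(34)
34 is even -> collatz_steps(17)
17 is odd -> 3*17+1 = 52 -> collatz_steps(52)
52 is even -> collatz_steps(26)
26 is even -> collatz_steps(13)
13 is odd -> 3*13+1 = 40 -> collatz_steps(40)
40 is even -> collatz_steps(20)
20 is even -> collatz_steps(10)
10 is even -> collatz_steps(5)
5 is odd -> 3*5+1 = 16 -> collatz_steps(16)
16 is even -> collatz_steps(8)
8 is even -> collatz_steps(4)
4 is even -> collatz_steps(2)
2 is even -> collatz_steps(1)
Reached 1 after 16 steps
= 16


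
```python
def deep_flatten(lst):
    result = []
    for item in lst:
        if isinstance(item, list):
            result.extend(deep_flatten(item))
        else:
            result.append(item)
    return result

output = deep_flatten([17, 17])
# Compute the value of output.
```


deep_flatten([17, 17])
Processing each element:
  17 is not a list -> append 17
  17 is not a list -> append 17
= [17, 17]


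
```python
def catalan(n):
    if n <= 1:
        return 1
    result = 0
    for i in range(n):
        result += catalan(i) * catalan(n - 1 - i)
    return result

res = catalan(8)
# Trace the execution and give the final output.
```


catalan(8)
= sum of catalan(i) * catalan(8-1-i) for i in 0..7
First compute sub-values bottom-up:
  catalan(0) = 1, catalan(1) = 1
  catalan(2) = 1*1 + 1*1 = 2
  catalan(3) = 1*2 + 1*1 + 2*1 = 5
  catalan(4) = 1*5 + 1*2 + 2*1 + 5*1 = 14
  catalan(5) = 1*14 + 1*5 + 2*2 + 5*1 + 14*1 = 42
  catalan(6) = 1*42 + 1*14 + 2*5 + 5*2 + 14*1 + 42*1 = 132
  catalan(7) = 1*132 + 1*42 + 2*14 + 5*5 + 14*2 + 42*1 + 132*1 = 429
Now catalan(8):
  catalan(0)*catalan(7) = 1*429 = 429
  catalan(1)*catalan(6) = 1*132 = 132
  catalan(2)*catalan(5) = 2*42 = 84
  catalan(3)*catalan(4) = 5*14 = 70
  catalan(4)*catalan(3) = 14*5 = 70
  catalan(5)*catalan(2) = 42*2 = 84
  catalan(6)*catalan(1) = 132*1 = 132
  catalan(7)*catalan(0) = 429*1 = 429
= 429 + 132 + 84 + 70 + 70 + 84 + 132 + 429
= 1430


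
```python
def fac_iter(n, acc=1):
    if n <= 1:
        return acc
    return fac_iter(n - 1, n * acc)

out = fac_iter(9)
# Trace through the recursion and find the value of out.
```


fac_iter(9, 1)
= fac_iter(8, 9 * 1) = fac_iter(8, 9)
= fac_iter(7, 8 * 9) = fac_iter(7, 72)
= fac_iter(6, 7 * 72) = fac_iter(6, 504)
= fac_iter(5, 6 * 504) = fac_iter(5, 3024)
= fac_iter(4, 5 * 3024) = fac_iter(4, 15120)
= fac_iter(3, 4 * 15120) = fac_iter(3, 60480)
= fac_iter(2, 3 * 60480) = fac_iter(2, 181440)
= fac_iter(1, 2 * 181440) = fac_iter(1, 362880)
n <= 1, return acc = 362880


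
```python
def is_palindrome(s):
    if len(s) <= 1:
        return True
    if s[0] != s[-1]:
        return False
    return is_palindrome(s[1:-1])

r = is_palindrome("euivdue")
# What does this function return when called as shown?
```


is_palindrome("euivdue")
"euivdue": s[0]='e' == s[-1]='e' -> is_palindrome("uivdu")
"uivdu": s[0]='u' == s[-1]='u' -> is_palindrome("ivd")
"ivd": s[0]='i' != s[-1]='d' -> False
= False


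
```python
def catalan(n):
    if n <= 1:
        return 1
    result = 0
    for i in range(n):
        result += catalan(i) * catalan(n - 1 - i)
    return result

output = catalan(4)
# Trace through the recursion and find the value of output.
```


catalan(4)
= sum of catalan(i) * catalan(4-1-i) for i in 0..3
First compute sub-values bottom-up:
  catalan(0) = 1, catalan(1) = 1
  catalan(2) = 1*1 + 1*1 = 2
  catalan(3) = 1*2 + 1*1 + 2*1 = 5
Now catalan(4):
  catalan(0)*catalan(3) = 1*5 = 5
  catalan(1)*catalan(2) = 1*2 = 2
  catalan(2)*catalan(1) = 2*1 = 2
  catalan(3)*catalan(0) = 5*1 = 5
= 5 + 2 + 2 + 5
= 14


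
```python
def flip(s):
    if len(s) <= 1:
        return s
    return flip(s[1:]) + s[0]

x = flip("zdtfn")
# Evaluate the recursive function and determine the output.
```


flip("zdtfn")
= flip("dtfn") + "z"
= flip("tfn") + "d" + "z"
= flip("fn") + "t" + "d" + "z"
= flip("n") + "f" + "t" + "d" + "z"
= "n" + "f" + "t" + "d" + "z"
= "nftdz"


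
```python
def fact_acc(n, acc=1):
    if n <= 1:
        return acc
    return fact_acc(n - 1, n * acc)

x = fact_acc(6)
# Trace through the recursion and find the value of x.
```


fact_acc(6, 1)
= fact_acc(5, 6 * 1) = fact_acc(5, 6)
= fact_acc(4, 5 * 6) = fact_acc(4, 30)
= fact_acc(3, 4 * 30) = fact_acc(3, 120)
= fact_acc(2, 3 * 120) = fact_acc(2, 360)
= fact_acc(1, 2 * 360) = fact_acc(1, 720)
n <= 1, return acc = 720


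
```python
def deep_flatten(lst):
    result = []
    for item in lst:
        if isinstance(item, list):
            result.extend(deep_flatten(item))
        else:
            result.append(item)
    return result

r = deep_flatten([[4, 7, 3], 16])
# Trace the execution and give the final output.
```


deep_flatten([[4, 7, 3], 16])
Processing each element:
  [4, 7, 3] is a list -> deep_flatten recursively -> [4, 7, 3]
  16 is not a list -> append 16
= [4, 7, 3, 16]


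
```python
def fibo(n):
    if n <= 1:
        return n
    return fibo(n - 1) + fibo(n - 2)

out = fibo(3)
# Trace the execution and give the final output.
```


fibo(3)
= fibo(2) + fibo(1)
Computing bottom-up: fibo(0)=0, fibo(1)=1, fibo(2)=1, fibo(3)=2
= 2


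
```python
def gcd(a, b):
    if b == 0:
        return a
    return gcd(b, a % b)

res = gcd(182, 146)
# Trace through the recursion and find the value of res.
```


gcd(182, 146)
= gcd(146, 182 % 146) = gcd(146, 36)
= gcd(36, 146 % 36) = gcd(36, 2)
= gcd(2, 36 % 2) = gcd(2, 0)
b == 0, return a = 2


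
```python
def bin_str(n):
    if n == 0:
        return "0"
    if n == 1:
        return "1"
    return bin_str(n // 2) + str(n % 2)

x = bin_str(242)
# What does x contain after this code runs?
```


bin_str(242)
= bin_str(121) + "0"
= bin_str(60) + "1" + "0"
= bin_str(30) + "0" + "1" + "0"
= bin_str(15) + "0" + "0" + "1" + "0"
= bin_str(7) + "1" + "0" + "0" + "1" + "0"
= bin_str(3) + "1" + "1" + "0" + "0" + "1" + "0"
= bin_str(1) + "1" + "1" + "1" + "0" + "0" + "1" + "0"
= "1" + "1" + "1" + "1" + "0" + "0" + "1" + "0"
= "11110010"


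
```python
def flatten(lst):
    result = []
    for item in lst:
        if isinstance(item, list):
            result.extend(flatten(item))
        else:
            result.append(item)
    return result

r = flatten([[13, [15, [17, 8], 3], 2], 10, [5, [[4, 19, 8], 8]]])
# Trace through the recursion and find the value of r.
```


flatten([[13, [15, [17, 8], 3], 2], 10, [5, [[4, 19, 8], 8]]])
Processing each element:
  [13, [15, [17, 8], 3], 2] is a list -> flatten recursively -> [13, 15, 17, 8, 3, 2]
  10 is not a list -> append 10
  [5, [[4, 19, 8], 8]] is a list -> flatten recursively -> [5, 4, 19, 8, 8]
= [13, 15, 17, 8, 3, 2, 10, 5, 4, 19, 8, 8]


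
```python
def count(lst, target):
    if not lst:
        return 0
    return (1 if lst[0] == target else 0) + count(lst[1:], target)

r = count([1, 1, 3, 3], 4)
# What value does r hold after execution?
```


count([1, 1, 3, 3], 4)
lst[0]=1 != 4: 0 + count([1, 3, 3], 4)
lst[0]=1 != 4: 0 + count([3, 3], 4)
lst[0]=3 != 4: 0 + count([3], 4)
lst[0]=3 != 4: 0 + count([], 4)
= 0


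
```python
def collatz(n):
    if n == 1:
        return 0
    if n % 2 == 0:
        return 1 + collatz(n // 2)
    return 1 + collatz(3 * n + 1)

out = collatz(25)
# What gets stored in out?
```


collatz(25)
25 is odd -> 3*25+1 = 76 -> collatz(76)
76 is even -> collatz(38)
38 is even -> collatz(19)
19 is odd -> 3*19+1 = 58 -> collatz(58)
58 is even -> collatz(29)
29 is odd -> 3*29+1 = 88 -> collatz(88)
88 is even -> collatz(44)
44 is even -> collatz(22)
22 is even -> collatz(11)
11 is odd -> 3*11+1 = 34 -> collatz(34)
34 is even -> collatz(17)
17 is odd -> 3*17+1 = 52 -> collatz(52)
52 is even -> collatz(26)
26 is even -> collatz(13)
13 is odd -> 3*13+1 = 40 -> collatz(40)
40 is even -> collatz(20)
20 is even -> collatz(10)
10 is even -> collatz(5)
5 is odd -> 3*5+1 = 16 -> collatz(16)
16 is even -> collatz(8)
8 is even -> collatz(4)
4 is even -> collatz(2)
2 is even -> collatz(1)
Reached 1 after 23 steps
= 23


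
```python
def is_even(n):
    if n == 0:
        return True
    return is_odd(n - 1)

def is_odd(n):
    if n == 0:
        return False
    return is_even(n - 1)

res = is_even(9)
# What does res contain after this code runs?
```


is_even(9)
= is_odd(8)
= is_even(7)
= is_odd(6)
= is_even(5)
= is_odd(4)
= is_even(3)
= is_odd(2)
= is_even(1)
= is_odd(0)
n == 0: return False
= False


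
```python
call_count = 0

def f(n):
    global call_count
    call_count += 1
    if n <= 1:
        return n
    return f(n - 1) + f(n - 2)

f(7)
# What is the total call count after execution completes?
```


f(7) calls f(6) and f(5); each non-base call branches into two more.
Let C(k) = total number of calls made by f(k), including the call to f(k) itself.
Base cases: C(0) = 1, C(1) = 1
Recurrence: C(k) = 1 + C(k-1) + C(k-2)
  C(2) = 1 + C(1) + C(0) = 1 + 1 + 1 = 3
  C(3) = 1 + C(2) + C(1) = 1 + 3 + 1 = 5
  C(4) = 1 + C(3) + C(2) = 1 + 5 + 3 = 9
  C(5) = 1 + C(4) + C(3) = 1 + 9 + 5 = 15
  C(6) = 1 + C(5) + C(4) = 1 + 15 + 9 = 25
  C(7) = 1 + C(6) + C(5) = 1 + 25 + 15 = 41
Total calls = C(7) = 41


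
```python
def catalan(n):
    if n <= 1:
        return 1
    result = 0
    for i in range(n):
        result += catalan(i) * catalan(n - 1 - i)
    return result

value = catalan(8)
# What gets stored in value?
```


catalan(8)
= sum of catalan(i) * catalan(8-1-i) for i in 0..7
First compute sub-values bottom-up:
  catalan(0) = 1, catalan(1) = 1
  catalan(2) = 1*1 + 1*1 = 2
  catalan(3) = 1*2 + 1*1 + 2*1 = 5
  catalan(4) = 1*5 + 1*2 + 2*1 + 5*1 = 14
  catalan(5) = 1*14 + 1*5 + 2*2 + 5*1 + 14*1 = 42
  catalan(6) = 1*42 + 1*14 + 2*5 + 5*2 + 14*1 + 42*1 = 132
  catalan(7) = 1*132 + 1*42 + 2*14 + 5*5 + 14*2 + 42*1 + 132*1 = 429
Now catalan(8):
  catalan(0)*catalan(7) = 1*429 = 429
  catalan(1)*catalan(6) = 1*132 = 132
  catalan(2)*catalan(5) = 2*42 = 84
  catalan(3)*catalan(4) = 5*14 = 70
  catalan(4)*catalan(3) = 14*5 = 70
  catalan(5)*catalan(2) = 42*2 = 84
  catalan(6)*catalan(1) = 132*1 = 132
  catalan(7)*catalan(0) = 429*1 = 429
= 429 + 132 + 84 + 70 + 70 + 84 + 132 + 429
= 1430


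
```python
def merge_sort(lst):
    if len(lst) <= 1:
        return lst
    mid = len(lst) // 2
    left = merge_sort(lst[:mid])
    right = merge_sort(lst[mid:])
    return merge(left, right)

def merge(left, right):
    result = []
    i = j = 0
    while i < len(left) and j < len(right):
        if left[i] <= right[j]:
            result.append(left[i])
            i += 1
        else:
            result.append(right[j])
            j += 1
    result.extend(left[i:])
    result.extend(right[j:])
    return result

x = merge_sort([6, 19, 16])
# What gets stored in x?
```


merge_sort([6, 19, 16])
Split into [6] and [19, 16]
Left sorted: [6]
Right sorted: [16, 19]
Merge [6] and [16, 19]
= [6, 16, 19]


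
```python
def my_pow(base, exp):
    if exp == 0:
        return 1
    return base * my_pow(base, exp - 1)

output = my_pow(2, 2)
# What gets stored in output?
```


my_pow(2, 2)
= 2 * my_pow(2, 1)
= 2 * 2 * my_pow(2, 0)
= 2 * 2 * 1
= 4


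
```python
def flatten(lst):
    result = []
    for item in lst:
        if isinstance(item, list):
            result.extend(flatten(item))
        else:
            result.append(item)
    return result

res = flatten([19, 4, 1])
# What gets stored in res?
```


flatten([19, 4, 1])
Processing each element:
  19 is not a list -> append 19
  4 is not a list -> append 4
  1 is not a list -> append 1
= [19, 4, 1]


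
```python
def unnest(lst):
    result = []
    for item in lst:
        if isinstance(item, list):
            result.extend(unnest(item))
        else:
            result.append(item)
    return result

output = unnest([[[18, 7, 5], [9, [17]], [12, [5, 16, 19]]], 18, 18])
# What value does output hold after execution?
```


unnest([[[18, 7, 5], [9, [17]], [12, [5, 16, 19]]], 18, 18])
Processing each element:
  [[18, 7, 5], [9, [17]], [12, [5, 16, 19]]] is a list -> unnest recursively -> [18, 7, 5, 9, 17, 12, 5, 16, 19]
  18 is not a list -> append 18
  18 is not a list -> append 18
= [18, 7, 5, 9, 17, 12, 5, 16, 19, 18, 18]


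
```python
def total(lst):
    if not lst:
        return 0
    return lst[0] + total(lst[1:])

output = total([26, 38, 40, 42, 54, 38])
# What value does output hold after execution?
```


total([26, 38, 40, 42, 54, 38])
= 26 + total([38, 40, 42, 54, 38])
= 26 + 38 + total([40, 42, 54, 38])
= 26 + 38 + 40 + total([42, 54, 38])
= 26 + 38 + 40 + 42 + total([54, 38])
= 26 + 38 + 40 + 42 + 54 + total([38])
= 26 + 38 + 40 + 42 + 54 + 38 + total([])
= 26 + 38 + 40 + 42 + 54 + 38 + 0
= 238


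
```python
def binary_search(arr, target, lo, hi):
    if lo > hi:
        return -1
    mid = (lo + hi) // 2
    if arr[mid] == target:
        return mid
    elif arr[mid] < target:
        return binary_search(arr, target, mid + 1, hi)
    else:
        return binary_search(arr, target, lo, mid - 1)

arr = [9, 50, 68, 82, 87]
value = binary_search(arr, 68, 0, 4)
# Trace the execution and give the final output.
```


binary_search(arr, 68, 0, 4)
lo=0, hi=4, mid=2, arr[mid]=68
arr[2] == 68, found at index 2
= 2


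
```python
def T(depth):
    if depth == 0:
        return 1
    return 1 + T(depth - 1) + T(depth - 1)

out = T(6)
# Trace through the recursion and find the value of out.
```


T(6)
= 1 + T(5) + T(5)
= 1 + 2 * T(5)
T(k) = 2^(k+1) - 1
T(0) = 1
T(1) = 3
T(2) = 7
T(3) = 15
T(4) = 31
T(6) = 2^7 - 1 = 127


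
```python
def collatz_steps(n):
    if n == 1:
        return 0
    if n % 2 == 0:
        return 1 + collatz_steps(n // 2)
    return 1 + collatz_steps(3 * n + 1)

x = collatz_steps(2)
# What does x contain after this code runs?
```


collatz_steps(2)
2 is even -> collatz_steps(1)
Reached 1 after 1 steps
= 1


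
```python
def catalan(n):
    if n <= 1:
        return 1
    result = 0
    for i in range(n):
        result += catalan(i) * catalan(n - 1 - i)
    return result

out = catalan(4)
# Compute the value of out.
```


catalan(4)
= sum of catalan(i) * catalan(4-1-i) for i in 0..3
First compute sub-values bottom-up:
  catalan(0) = 1, catalan(1) = 1
  catalan(2) = 1*1 + 1*1 = 2
  catalan(3) = 1*2 + 1*1 + 2*1 = 5
Now catalan(4):
  catalan(0)*catalan(3) = 1*5 = 5
  catalan(1)*catalan(2) = 1*2 = 2
  catalan(2)*catalan(1) = 2*1 = 2
  catalan(3)*catalan(0) = 5*1 = 5
= 5 + 2 + 2 + 5
= 14


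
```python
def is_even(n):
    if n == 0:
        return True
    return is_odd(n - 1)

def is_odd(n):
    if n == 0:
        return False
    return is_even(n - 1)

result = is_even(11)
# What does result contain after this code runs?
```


is_even(11)
= is_odd(10)
= is_even(9)
= is_odd(8)
= is_even(7)
= is_odd(6)
= is_even(5)
= is_odd(4)
= is_even(3)
= is_odd(2)
= is_even(1)
= is_odd(0)
n == 0: return False
= False


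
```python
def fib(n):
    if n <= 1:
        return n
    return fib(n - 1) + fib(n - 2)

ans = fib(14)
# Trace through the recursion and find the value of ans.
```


fib(14)
= fib(13) + fib(12)
= (fib(12) + fib(11)) + fib(12)
Computing bottom-up: fib(0)=0, fib(1)=1, fib(2)=1, fib(3)=2, fib(4)=3, fib(5)=5, fib(6)=8, fib(7)=13, fib(8)=21, fib(9)=34, fib(10)=55, fib(11)=89, fib(12)=144, fib(13)=233, fib(14)=377
= 377


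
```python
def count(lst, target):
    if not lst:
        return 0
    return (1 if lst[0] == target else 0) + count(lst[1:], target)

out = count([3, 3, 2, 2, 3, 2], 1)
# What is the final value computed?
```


count([3, 3, 2, 2, 3, 2], 1)
lst[0]=3 != 1: 0 + count([3, 2, 2, 3, 2], 1)
lst[0]=3 != 1: 0 + count([2, 2, 3, 2], 1)
lst[0]=2 != 1: 0 + count([2, 3, 2], 1)
lst[0]=2 != 1: 0 + count([3, 2], 1)
lst[0]=3 != 1: 0 + count([2], 1)
lst[0]=2 != 1: 0 + count([], 1)
= 0


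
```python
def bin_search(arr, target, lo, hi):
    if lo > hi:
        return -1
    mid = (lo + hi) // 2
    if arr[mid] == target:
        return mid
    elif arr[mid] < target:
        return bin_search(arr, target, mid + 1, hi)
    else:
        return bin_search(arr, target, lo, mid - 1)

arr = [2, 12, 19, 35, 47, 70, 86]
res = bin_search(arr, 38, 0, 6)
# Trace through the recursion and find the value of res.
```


bin_search(arr, 38, 0, 6)
lo=0, hi=6, mid=3, arr[mid]=35
35 < 38, search right half
lo=4, hi=6, mid=5, arr[mid]=70
70 > 38, search left half
lo=4, hi=4, mid=4, arr[mid]=47
47 > 38, search left half
lo > hi, target not found, return -1
= -1


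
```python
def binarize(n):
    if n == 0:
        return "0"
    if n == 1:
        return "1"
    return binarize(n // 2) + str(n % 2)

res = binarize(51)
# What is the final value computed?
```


binarize(51)
= binarize(25) + "1"
= binarize(12) + "1" + "1"
= binarize(6) + "0" + "1" + "1"
= binarize(3) + "0" + "0" + "1" + "1"
= binarize(1) + "1" + "0" + "0" + "1" + "1"
= "1" + "1" + "0" + "0" + "1" + "1"
= "110011"


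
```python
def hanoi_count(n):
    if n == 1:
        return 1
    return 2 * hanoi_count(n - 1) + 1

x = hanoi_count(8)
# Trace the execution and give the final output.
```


hanoi_count(8)
= 2 * hanoi_count(7) + 1
= 2 * (2 * hanoi_count(6) + 1) + 1
= 2 * (2 * (2 * hanoi_count(5) + 1) + 1) + 1
= 2 * (2 * (2 * (2 * hanoi_count(4) + 1) + 1) + 1) + 1
= 2 * (2 * (2 * (2 * (2 * hanoi_count(3) + 1) + 1) + 1) + 1) + 1
= 2 * (2 * (2 * (2 * (2 * (2 * hanoi_count(2) + 1) + 1) + 1) + 1) + 1) + 1
= 2 * (2 * (2 * (2 * (2 * (2 * (2 * hanoi_count(1) + 1) + 1) + 1) + 1) + 1) + 1) + 1
Now compute bottom-up:
hanoi_count(1) = 1
hanoi_count(2) = 2 * 1 + 1 = 3
hanoi_count(3) = 2 * 3 + 1 = 7
hanoi_count(4) = 2 * 7 + 1 = 15
hanoi_count(5) = 2 * 15 + 1 = 31
hanoi_count(6) = 2 * 31 + 1 = 63
hanoi_count(7) = 2 * 63 + 1 = 127
hanoi_count(8) = 2 * 127 + 1 = 255
= 255


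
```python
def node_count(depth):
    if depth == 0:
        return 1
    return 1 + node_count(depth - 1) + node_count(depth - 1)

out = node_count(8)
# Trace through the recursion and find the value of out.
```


node_count(8)
= 1 + node_count(7) + node_count(7)
= 1 + 2 * node_count(7)
node_count(k) = 2^(k+1) - 1
node_count(0) = 1
node_count(1) = 3
node_count(2) = 7
node_count(3) = 15
node_count(4) = 31
node_count(8) = 2^9 - 1 = 511


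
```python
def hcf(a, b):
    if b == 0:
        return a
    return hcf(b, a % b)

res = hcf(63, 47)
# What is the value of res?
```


hcf(63, 47)
= hcf(47, 63 % 47) = hcf(47, 16)
= hcf(16, 47 % 16) = hcf(16, 15)
= hcf(15, 16 % 15) = hcf(15, 1)
= hcf(1, 15 % 1) = hcf(1, 0)
b == 0, return a = 1


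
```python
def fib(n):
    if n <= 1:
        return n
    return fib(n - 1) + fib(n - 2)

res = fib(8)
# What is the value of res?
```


fib(8)
= fib(7) + fib(6)
= (fib(6) + fib(5)) + fib(6)
Computing bottom-up: fib(0)=0, fib(1)=1, fib(2)=1, fib(3)=2, fib(4)=3, fib(5)=5, fib(6)=8, fib(7)=13, fib(8)=21
= 21


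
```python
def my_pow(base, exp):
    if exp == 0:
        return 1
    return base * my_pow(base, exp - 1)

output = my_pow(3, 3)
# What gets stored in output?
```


my_pow(3, 3)
= 3 * my_pow(3, 2)
= 3 * 3 * my_pow(3, 1)
= 3 * 3 * 3 * my_pow(3, 0)
= 3 * 3 * 3 * 1
= 27


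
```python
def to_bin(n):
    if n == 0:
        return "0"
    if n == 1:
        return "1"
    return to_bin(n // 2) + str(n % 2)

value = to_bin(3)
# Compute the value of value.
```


to_bin(3)
= to_bin(1) + "1"
= "1" + "1"
= "11"


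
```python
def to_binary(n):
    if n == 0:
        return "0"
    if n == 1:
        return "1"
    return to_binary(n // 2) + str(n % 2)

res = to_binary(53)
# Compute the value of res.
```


to_binary(53)
= to_binary(26) + "1"
= to_binary(13) + "0" + "1"
= to_binary(6) + "1" + "0" + "1"
= to_binary(3) + "0" + "1" + "0" + "1"
= to_binary(1) + "1" + "0" + "1" + "0" + "1"
= "1" + "1" + "0" + "1" + "0" + "1"
= "110101"


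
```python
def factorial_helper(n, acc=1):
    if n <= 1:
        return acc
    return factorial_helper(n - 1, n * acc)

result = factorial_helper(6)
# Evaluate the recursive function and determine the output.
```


factorial_helper(6, 1)
= factorial_helper(5, 6 * 1) = factorial_helper(5, 6)
= factorial_helper(4, 5 * 6) = factorial_helper(4, 30)
= factorial_helper(3, 4 * 30) = factorial_helper(3, 120)
= factorial_helper(2, 3 * 120) = factorial_helper(2, 360)
= factorial_helper(1, 2 * 360) = factorial_helper(1, 720)
n <= 1, return acc = 720


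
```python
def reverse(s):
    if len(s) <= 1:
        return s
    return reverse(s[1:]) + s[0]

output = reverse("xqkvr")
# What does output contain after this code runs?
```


reverse("xqkvr")
= reverse("qkvr") + "x"
= reverse("kvr") + "q" + "x"
= reverse("vr") + "k" + "q" + "x"
= reverse("r") + "v" + "k" + "q" + "x"
= "r" + "v" + "k" + "q" + "x"
= "rvkqx"


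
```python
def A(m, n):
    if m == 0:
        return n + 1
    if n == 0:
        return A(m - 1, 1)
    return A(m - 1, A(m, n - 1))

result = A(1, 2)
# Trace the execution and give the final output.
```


A(1, 2)
= A(0, A(1, 1))
First compute A(1, 1) = 3
= A(0, 3)
= 4


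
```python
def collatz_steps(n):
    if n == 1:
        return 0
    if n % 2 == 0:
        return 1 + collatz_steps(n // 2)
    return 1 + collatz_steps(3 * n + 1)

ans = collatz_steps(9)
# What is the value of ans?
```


collatz_steps(9)
9 is odd -> 3*9+1 = 28 -> collatz_steps(28)
28 is even -> collatz_steps(14)
14 is even -> collatz_steps(7)
7 is odd -> 3*7+1 = 22 -> collatz_steps(22)
22 is even -> collatz_steps(11)
11 is odd -> 3*11+1 = 34 -> collatz_steps(34)
34 is even -> collatz_steps(17)
17 is odd -> 3*17+1 = 52 -> collatz_steps(52)
52 is even -> collatz_steps(26)
26 is even -> collatz_steps(13)
13 is odd -> 3*13+1 = 40 -> collatz_steps(40)
40 is even -> collatz_steps(20)
20 is even -> collatz_steps(10)
10 is even -> collatz_steps(5)
5 is odd -> 3*5+1 = 16 -> collatz_steps(16)
16 is even -> collatz_steps(8)
8 is even -> collatz_steps(4)
4 is even -> collatz_steps(2)
2 is even -> collatz_steps(1)
Reached 1 after 19 steps
= 19


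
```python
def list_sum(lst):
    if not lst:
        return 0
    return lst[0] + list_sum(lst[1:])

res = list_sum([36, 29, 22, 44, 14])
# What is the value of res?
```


list_sum([36, 29, 22, 44, 14])
= 36 + list_sum([29, 22, 44, 14])
= 36 + 29 + list_sum([22, 44, 14])
= 36 + 29 + 22 + list_sum([44, 14])
= 36 + 29 + 22 + 44 + list_sum([14])
= 36 + 29 + 22 + 44 + 14 + list_sum([])
= 36 + 29 + 22 + 44 + 14 + 0
= 145


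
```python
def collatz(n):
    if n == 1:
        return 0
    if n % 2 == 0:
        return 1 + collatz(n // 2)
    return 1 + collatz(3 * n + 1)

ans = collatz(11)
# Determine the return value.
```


collatz(11)
11 is odd -> 3*11+1 = 34 -> collatz(34)
34 is even -> collatz(17)
17 is odd -> 3*17+1 = 52 -> collatz(52)
52 is even -> collatz(26)
26 is even -> collatz(13)
13 is odd -> 3*13+1 = 40 -> collatz(40)
40 is even -> collatz(20)
20 is even -> collatz(10)
10 is even -> collatz(5)
5 is odd -> 3*5+1 = 16 -> collatz(16)
16 is even -> collatz(8)
8 is even -> collatz(4)
4 is even -> collatz(2)
2 is even -> collatz(1)
Reached 1 after 14 steps
= 14


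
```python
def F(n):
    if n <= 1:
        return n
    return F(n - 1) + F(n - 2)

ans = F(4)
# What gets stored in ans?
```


F(4)
= F(3) + F(2)
= (F(2) + F(1)) + F(2)
Computing bottom-up: F(0)=0, F(1)=1, F(2)=1, F(3)=2, F(4)=3
= 3


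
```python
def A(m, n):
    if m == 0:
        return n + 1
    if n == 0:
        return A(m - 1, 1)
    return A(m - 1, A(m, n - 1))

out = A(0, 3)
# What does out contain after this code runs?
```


A(0, 3)
m == 0: return 3 + 1 = 4
= 4


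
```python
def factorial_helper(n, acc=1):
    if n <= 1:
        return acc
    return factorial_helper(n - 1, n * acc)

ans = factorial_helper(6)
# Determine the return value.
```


factorial_helper(6, 1)
= factorial_helper(5, 6 * 1) = factorial_helper(5, 6)
= factorial_helper(4, 5 * 6) = factorial_helper(4, 30)
= factorial_helper(3, 4 * 30) = factorial_helper(3, 120)
= factorial_helper(2, 3 * 120) = factorial_helper(2, 360)
= factorial_helper(1, 2 * 360) = factorial_helper(1, 720)
n <= 1, return acc = 720


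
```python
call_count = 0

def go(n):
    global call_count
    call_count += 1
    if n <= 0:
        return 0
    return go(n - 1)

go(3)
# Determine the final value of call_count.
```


go(3) calls go(2) calls ... calls go(0)
Total calls: 3 + 1 (for base case) = 4


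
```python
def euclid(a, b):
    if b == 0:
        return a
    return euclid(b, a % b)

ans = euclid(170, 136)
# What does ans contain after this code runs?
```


euclid(170, 136)
= euclid(136, 170 % 136) = euclid(136, 34)
= euclid(34, 136 % 34) = euclid(34, 0)
b == 0, return a = 34


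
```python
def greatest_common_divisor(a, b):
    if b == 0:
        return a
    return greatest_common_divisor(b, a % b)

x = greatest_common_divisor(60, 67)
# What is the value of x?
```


greatest_common_divisor(60, 67)
= greatest_common_divisor(67, 60 % 67) = greatest_common_divisor(67, 60)
= greatest_common_divisor(60, 67 % 60) = greatest_common_divisor(60, 7)
= greatest_common_divisor(7, 60 % 7) = greatest_common_divisor(7, 4)
= greatest_common_divisor(4, 7 % 4) = greatest_common_divisor(4, 3)
= greatest_common_divisor(3, 4 % 3) = greatest_common_divisor(3, 1)
= greatest_common_divisor(1, 3 % 1) = greatest_common_divisor(1, 0)
b == 0, return a = 1


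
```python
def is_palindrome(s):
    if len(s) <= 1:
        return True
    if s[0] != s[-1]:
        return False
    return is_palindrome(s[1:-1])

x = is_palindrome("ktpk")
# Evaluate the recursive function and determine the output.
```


is_palindrome("ktpk")
"ktpk": s[0]='k' == s[-1]='k' -> is_palindrome("tp")
"tp": s[0]='t' != s[-1]='p' -> False
= False


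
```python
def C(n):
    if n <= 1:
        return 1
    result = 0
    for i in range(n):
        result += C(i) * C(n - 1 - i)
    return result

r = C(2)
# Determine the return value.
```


C(2)
= sum of C(i) * C(2-1-i) for i in 0..1
  C(0)*C(1) = 1*1 = 1
  C(1)*C(0) = 1*1 = 1
= 1 + 1
= 2


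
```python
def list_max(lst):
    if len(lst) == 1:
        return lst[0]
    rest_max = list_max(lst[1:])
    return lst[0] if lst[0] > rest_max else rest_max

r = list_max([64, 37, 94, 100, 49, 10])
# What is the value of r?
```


list_max([64, 37, 94, 100, 49, 10])
= compare 64 with list_max([37, 94, 100, 49, 10])
= compare 37 with list_max([94, 100, 49, 10])
= compare 94 with list_max([100, 49, 10])
= compare 100 with list_max([49, 10])
= compare 49 with list_max([10])
Base: list_max([10]) = 10
compare 49 with 10: max = 49
compare 100 with 49: max = 100
compare 94 with 100: max = 100
compare 37 with 100: max = 100
compare 64 with 100: max = 100
= 100


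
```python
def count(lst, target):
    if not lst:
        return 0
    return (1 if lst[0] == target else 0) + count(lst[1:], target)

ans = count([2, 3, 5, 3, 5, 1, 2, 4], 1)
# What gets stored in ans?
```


count([2, 3, 5, 3, 5, 1, 2, 4], 1)
lst[0]=2 != 1: 0 + count([3, 5, 3, 5, 1, 2, 4], 1)
lst[0]=3 != 1: 0 + count([5, 3, 5, 1, 2, 4], 1)
lst[0]=5 != 1: 0 + count([3, 5, 1, 2, 4], 1)
lst[0]=3 != 1: 0 + count([5, 1, 2, 4], 1)
lst[0]=5 != 1: 0 + count([1, 2, 4], 1)
lst[0]=1 == 1: 1 + count([2, 4], 1)
lst[0]=2 != 1: 0 + count([4], 1)
lst[0]=4 != 1: 0 + count([], 1)
= 1


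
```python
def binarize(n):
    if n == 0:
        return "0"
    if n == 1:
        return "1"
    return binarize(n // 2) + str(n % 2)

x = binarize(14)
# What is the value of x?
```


binarize(14)
= binarize(7) + "0"
= binarize(3) + "1" + "0"
= binarize(1) + "1" + "1" + "0"
= "1" + "1" + "1" + "0"
= "1110"


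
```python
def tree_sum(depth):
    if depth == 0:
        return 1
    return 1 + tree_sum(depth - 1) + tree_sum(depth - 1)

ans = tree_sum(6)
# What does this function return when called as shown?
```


tree_sum(6)
= 1 + tree_sum(5) + tree_sum(5)
= 1 + 2 * tree_sum(5)
tree_sum(k) = 2^(k+1) - 1
tree_sum(0) = 1
tree_sum(1) = 3
tree_sum(2) = 7
tree_sum(3) = 15
tree_sum(4) = 31
tree_sum(6) = 2^7 - 1 = 127


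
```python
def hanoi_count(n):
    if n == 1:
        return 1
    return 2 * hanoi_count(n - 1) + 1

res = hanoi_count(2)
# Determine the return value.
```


hanoi_count(2)
= 2 * hanoi_count(1) + 1
Now compute bottom-up:
hanoi_count(1) = 1
hanoi_count(2) = 2 * 1 + 1 = 3
= 3


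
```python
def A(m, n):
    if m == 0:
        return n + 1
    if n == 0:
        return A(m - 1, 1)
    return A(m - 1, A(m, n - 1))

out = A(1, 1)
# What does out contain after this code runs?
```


A(1, 1)
= A(0, A(1, 0))
First compute A(1, 0) = 2
= A(0, 2)
= 3


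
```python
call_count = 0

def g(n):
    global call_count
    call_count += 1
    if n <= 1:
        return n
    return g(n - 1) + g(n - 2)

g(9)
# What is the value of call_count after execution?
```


g(9) calls g(8) and g(7); each non-base call branches into two more.
Let C(k) = total number of calls made by g(k), including the call to g(k) itself.
Base cases: C(0) = 1, C(1) = 1
Recurrence: C(k) = 1 + C(k-1) + C(k-2)
  C(2) = 1 + C(1) + C(0) = 1 + 1 + 1 = 3
  C(3) = 1 + C(2) + C(1) = 1 + 3 + 1 = 5
  C(4) = 1 + C(3) + C(2) = 1 + 5 + 3 = 9
  C(5) = 1 + C(4) + C(3) = 1 + 9 + 5 = 15
  C(6) = 1 + C(5) + C(4) = 1 + 15 + 9 = 25
  C(7) = 1 + C(6) + C(5) = 1 + 25 + 15 = 41
  C(8) = 1 + C(7) + C(6) = 1 + 41 + 25 = 67
  C(9) = 1 + C(8) + C(7) = 1 + 67 + 41 = 109
Total calls = C(9) = 109


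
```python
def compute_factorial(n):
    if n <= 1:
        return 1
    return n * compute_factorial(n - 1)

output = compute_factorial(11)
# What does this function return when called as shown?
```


compute_factorial(11)
= 11 * compute_factorial(10)
= 11 * 10 * compute_factorial(9)
= 11 * 10 * 9 * compute_factorial(8)
= 11 * 10 * 9 * 8 * compute_factorial(7)
= 11 * 10 * 9 * 8 * 7 * compute_factorial(6)
= 11 * 10 * 9 * 8 * 7 * 6 * compute_factorial(5)
= 11 * 10 * 9 * 8 * 7 * 6 * 5 * compute_factorial(4)
= 11 * 10 * 9 * 8 * 7 * 6 * 5 * 4 * compute_factorial(3)
= 11 * 10 * 9 * 8 * 7 * 6 * 5 * 4 * 3 * compute_factorial(2)
= 11 * 10 * 9 * 8 * 7 * 6 * 5 * 4 * 3 * 2 * compute_factorial(1)
= 11 * 10 * 9 * 8 * 7 * 6 * 5 * 4 * 3 * 2 * 1
= 39916800


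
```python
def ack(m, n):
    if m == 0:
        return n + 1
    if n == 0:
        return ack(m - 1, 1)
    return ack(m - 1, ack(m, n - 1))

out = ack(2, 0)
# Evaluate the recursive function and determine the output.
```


ack(2, 0)
n == 0: return ack(1, 1)
= ack(1, 1) = 3
= 3


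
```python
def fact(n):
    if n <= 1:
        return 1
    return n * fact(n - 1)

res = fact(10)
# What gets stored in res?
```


fact(10)
= 10 * fact(9)
= 10 * 9 * fact(8)
= 10 * 9 * 8 * fact(7)
= 10 * 9 * 8 * 7 * fact(6)
= 10 * 9 * 8 * 7 * 6 * fact(5)
= 10 * 9 * 8 * 7 * 6 * 5 * fact(4)
= 10 * 9 * 8 * 7 * 6 * 5 * 4 * fact(3)
= 10 * 9 * 8 * 7 * 6 * 5 * 4 * 3 * fact(2)
= 10 * 9 * 8 * 7 * 6 * 5 * 4 * 3 * 2 * fact(1)
= 10 * 9 * 8 * 7 * 6 * 5 * 4 * 3 * 2 * 1
= 3628800


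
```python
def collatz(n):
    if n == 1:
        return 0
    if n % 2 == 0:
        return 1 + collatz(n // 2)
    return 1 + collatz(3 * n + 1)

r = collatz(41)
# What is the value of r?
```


collatz(41)
41 is odd -> 3*41+1 = 124 -> collatz(124)
124 is even -> collatz(62)
62 is even -> collatz(31)
31 is odd -> 3*31+1 = 94 -> collatz(94)
94 is even -> collatz(47)
47 is odd -> 3*47+1 = 142 -> collatz(142)
142 is even -> collatz(71)
71 is odd -> 3*71+1 = 214 -> collatz(214)
214 is even -> collatz(107)
107 is odd -> 3*107+1 = 322 -> collatz(322)
322 is even -> collatz(161)
161 is odd -> 3*161+1 = 484 -> collatz(484)
484 is even -> collatz(242)
242 is even -> collatz(121)
121 is odd -> 3*121+1 = 364 -> collatz(364)
364 is even -> collatz(182)
182 is even -> collatz(91)
91 is odd -> 3*91+1 = 274 -> collatz(274)
274 is even -> collatz(137)
137 is odd -> 3*137+1 = 412 -> collatz(412)
412 is even -> collatz(206)
206 is even -> collatz(103)
103 is odd -> 3*103+1 = 310 -> collatz(310)
310 is even -> collatz(155)
155 is odd -> 3*155+1 = 466 -> collatz(466)
466 is even -> collatz(233)
233 is odd -> 3*233+1 = 700 -> collatz(700)
700 is even -> collatz(350)
350 is even -> collatz(175)
175 is odd -> 3*175+1 = 526 -> collatz(526)
526 is even -> collatz(263)
263 is odd -> 3*263+1 = 790 -> collatz(790)
790 is even -> collatz(395)
395 is odd -> 3*395+1 = 1186 -> collatz(1186)
1186 is even -> collatz(593)
593 is odd -> 3*593+1 = 1780 -> collatz(1780)
1780 is even -> collatz(890)
890 is even -> collatz(445)
445 is odd -> 3*445+1 = 1336 -> collatz(1336)
1336 is even -> collatz(668)
668 is even -> collatz(334)
334 is even -> collatz(167)
167 is odd -> 3*167+1 = 502 -> collatz(502)
502 is even -> collatz(251)
251 is odd -> 3*251+1 = 754 -> collatz(754)
754 is even -> collatz(377)
377 is odd -> 3*377+1 = 1132 -> collatz(1132)
1132 is even -> collatz(566)
566 is even -> collatz(283)
283 is odd -> 3*283+1 = 850 -> collatz(850)
850 is even -> collatz(425)
425 is odd -> 3*425+1 = 1276 -> collatz(1276)
1276 is even -> collatz(638)
638 is even -> collatz(319)
319 is odd -> 3*319+1 = 958 -> collatz(958)
958 is even -> collatz(479)
479 is odd -> 3*479+1 = 1438 -> collatz(1438)
1438 is even -> collatz(719)
719 is odd -> 3*719+1 = 2158 -> collatz(2158)
2158 is even -> collatz(1079)
1079 is odd -> 3*1079+1 = 3238 -> collatz(3238)
3238 is even -> collatz(1619)
1619 is odd -> 3*1619+1 = 4858 -> collatz(4858)
4858 is even -> collatz(2429)
2429 is odd -> 3*2429+1 = 7288 -> collatz(7288)
7288 is even -> collatz(3644)
3644 is even -> collatz(1822)
1822 is even -> collatz(911)
911 is odd -> 3*911+1 = 2734 -> collatz(2734)
2734 is even -> collatz(1367)
1367 is odd -> 3*1367+1 = 4102 -> collatz(4102)
4102 is even -> collatz(2051)
2051 is odd -> 3*2051+1 = 6154 -> collatz(6154)
6154 is even -> collatz(3077)
3077 is odd -> 3*3077+1 = 9232 -> collatz(9232)
9232 is even -> collatz(4616)
4616 is even -> collatz(2308)
2308 is even -> collatz(1154)
1154 is even -> collatz(577)
577 is odd -> 3*577+1 = 1732 -> collatz(1732)
1732 is even -> collatz(866)
866 is even -> collatz(433)
433 is odd -> 3*433+1 = 1300 -> collatz(1300)
1300 is even -> collatz(650)
650 is even -> collatz(325)
325 is odd -> 3*325+1 = 976 -> collatz(976)
976 is even -> collatz(488)
488 is even -> collatz(244)
244 is even -> collatz(122)
122 is even -> collatz(61)
61 is odd -> 3*61+1 = 184 -> collatz(184)
184 is even -> collatz(92)
92 is even -> collatz(46)
46 is even -> collatz(23)
23 is odd -> 3*23+1 = 70 -> collatz(70)
70 is even -> collatz(35)
35 is odd -> 3*35+1 = 106 -> collatz(106)
106 is even -> collatz(53)
53 is odd -> 3*53+1 = 160 -> collatz(160)
160 is even -> collatz(80)
80 is even -> collatz(40)
40 is even -> collatz(20)
20 is even -> collatz(10)
10 is even -> collatz(5)
5 is odd -> 3*5+1 = 16 -> collatz(16)
16 is even -> collatz(8)
8 is even -> collatz(4)
4 is even -> collatz(2)
2 is even -> collatz(1)
Reached 1 after 109 steps
= 109


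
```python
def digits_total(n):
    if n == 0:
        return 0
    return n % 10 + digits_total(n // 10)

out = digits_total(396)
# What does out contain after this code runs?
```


digits_total(396)
= 6 + digits_total(39)
= 6 + 9 + digits_total(3)
= 6 + 9 + 3 + digits_total(0)
= 6 + 9 + 3 + 0
= 18


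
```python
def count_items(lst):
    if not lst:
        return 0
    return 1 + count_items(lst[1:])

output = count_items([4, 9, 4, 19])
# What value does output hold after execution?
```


count_items([4, 9, 4, 19])
= 1 + count_items([9, 4, 19])
= 1 + 1 + count_items([4, 19])
= 1 + 1 + 1 + count_items([19])
= 1 + 1 + 1 + 1 + count_items([])
= 1 + 1 + 1 + 1 + 0
= 4


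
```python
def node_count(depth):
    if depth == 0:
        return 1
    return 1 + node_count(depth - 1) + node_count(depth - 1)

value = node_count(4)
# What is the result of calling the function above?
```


node_count(4)
= 1 + node_count(3) + node_count(3)
= 1 + 2 * node_count(3)
node_count(k) = 2^(k+1) - 1
node_count(0) = 1
node_count(1) = 3
node_count(2) = 7
node_count(3) = 15
node_count(4) = 31
node_count(4) = 2^5 - 1 = 31


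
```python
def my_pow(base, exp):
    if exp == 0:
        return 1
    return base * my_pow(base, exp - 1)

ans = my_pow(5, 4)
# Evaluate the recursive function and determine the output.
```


my_pow(5, 4)
= 5 * my_pow(5, 3)
= 5 * 5 * my_pow(5, 2)
= 5 * 5 * 5 * my_pow(5, 1)
= 5 * 5 * 5 * 5 * my_pow(5, 0)
= 5 * 5 * 5 * 5 * 1
= 625


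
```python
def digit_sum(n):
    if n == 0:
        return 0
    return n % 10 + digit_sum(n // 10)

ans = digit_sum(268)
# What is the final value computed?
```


digit_sum(268)
= 8 + digit_sum(26)
= 8 + 6 + digit_sum(2)
= 8 + 6 + 2 + digit_sum(0)
= 8 + 6 + 2 + 0
= 16


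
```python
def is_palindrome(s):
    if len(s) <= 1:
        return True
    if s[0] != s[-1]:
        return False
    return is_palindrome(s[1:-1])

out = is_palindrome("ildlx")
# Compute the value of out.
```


is_palindrome("ildlx")
"ildlx": s[0]='i' != s[-1]='x' -> False
= False


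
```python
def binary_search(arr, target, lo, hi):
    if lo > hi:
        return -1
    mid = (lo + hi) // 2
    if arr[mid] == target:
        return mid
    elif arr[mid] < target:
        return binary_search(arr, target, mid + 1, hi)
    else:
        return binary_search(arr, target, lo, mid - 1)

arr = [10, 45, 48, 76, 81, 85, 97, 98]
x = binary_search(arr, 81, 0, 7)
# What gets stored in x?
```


binary_search(arr, 81, 0, 7)
lo=0, hi=7, mid=3, arr[mid]=76
76 < 81, search right half
lo=4, hi=7, mid=5, arr[mid]=85
85 > 81, search left half
lo=4, hi=4, mid=4, arr[mid]=81
arr[4] == 81, found at index 4
= 4


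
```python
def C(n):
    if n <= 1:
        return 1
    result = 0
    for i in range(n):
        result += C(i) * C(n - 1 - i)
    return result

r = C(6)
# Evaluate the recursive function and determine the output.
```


C(6)
= sum of C(i) * C(6-1-i) for i in 0..5
First compute sub-values bottom-up:
  C(0) = 1, C(1) = 1
  C(2) = 1*1 + 1*1 = 2
  C(3) = 1*2 + 1*1 + 2*1 = 5
  C(4) = 1*5 + 1*2 + 2*1 + 5*1 = 14
  C(5) = 1*14 + 1*5 + 2*2 + 5*1 + 14*1 = 42
Now C(6):
  C(0)*C(5) = 1*42 = 42
  C(1)*C(4) = 1*14 = 14
  C(2)*C(3) = 2*5 = 10
  C(3)*C(2) = 5*2 = 10
  C(4)*C(1) = 14*1 = 14
  C(5)*C(0) = 42*1 = 42
= 42 + 14 + 10 + 10 + 14 + 42
= 132


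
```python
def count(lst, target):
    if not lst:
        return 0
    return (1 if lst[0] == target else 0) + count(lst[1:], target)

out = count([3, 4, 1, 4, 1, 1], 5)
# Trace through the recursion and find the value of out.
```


count([3, 4, 1, 4, 1, 1], 5)
lst[0]=3 != 5: 0 + count([4, 1, 4, 1, 1], 5)
lst[0]=4 != 5: 0 + count([1, 4, 1, 1], 5)
lst[0]=1 != 5: 0 + count([4, 1, 1], 5)
lst[0]=4 != 5: 0 + count([1, 1], 5)
lst[0]=1 != 5: 0 + count([1], 5)
lst[0]=1 != 5: 0 + count([], 5)
= 0
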